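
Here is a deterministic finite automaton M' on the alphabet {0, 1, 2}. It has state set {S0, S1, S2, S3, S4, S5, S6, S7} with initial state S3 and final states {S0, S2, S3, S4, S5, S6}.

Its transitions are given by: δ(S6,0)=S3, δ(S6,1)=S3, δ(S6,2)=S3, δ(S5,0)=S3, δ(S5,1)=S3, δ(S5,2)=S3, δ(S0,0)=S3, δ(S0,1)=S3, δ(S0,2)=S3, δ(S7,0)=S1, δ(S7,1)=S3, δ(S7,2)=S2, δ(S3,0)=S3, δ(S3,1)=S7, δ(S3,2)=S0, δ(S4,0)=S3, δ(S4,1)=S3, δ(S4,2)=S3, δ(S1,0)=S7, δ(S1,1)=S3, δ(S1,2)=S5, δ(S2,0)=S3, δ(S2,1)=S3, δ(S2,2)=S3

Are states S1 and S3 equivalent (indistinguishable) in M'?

First remove the unreachable states {S4,S6}; 6 states remain.
P0 = {S0,S2,S3,S5} | {S1,S7}.
Refine {S0,S2,S3,S5} on symbol 1: members go to different blocks, giving {S0,S2,S5} and {S3}.
The partition is now stable with 3 blocks: {S0,S2,S5} | {S1,S7} | {S3}.
S1 and S3 end up in different blocks, so they are distinguishable. For instance, the string 'ε' is accepted from only S3.

No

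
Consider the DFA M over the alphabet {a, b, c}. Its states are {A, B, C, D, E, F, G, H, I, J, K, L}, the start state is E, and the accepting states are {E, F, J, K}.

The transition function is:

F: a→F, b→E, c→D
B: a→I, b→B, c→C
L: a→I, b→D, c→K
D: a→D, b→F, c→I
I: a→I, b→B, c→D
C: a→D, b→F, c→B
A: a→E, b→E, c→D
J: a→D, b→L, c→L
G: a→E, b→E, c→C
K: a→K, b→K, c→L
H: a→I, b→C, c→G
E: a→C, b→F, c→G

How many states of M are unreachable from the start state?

5

Starting at E and following transitions, the reachable set is {B, C, D, E, F, G, I}. That leaves A, H, J, K, L unreachable — 5 in total.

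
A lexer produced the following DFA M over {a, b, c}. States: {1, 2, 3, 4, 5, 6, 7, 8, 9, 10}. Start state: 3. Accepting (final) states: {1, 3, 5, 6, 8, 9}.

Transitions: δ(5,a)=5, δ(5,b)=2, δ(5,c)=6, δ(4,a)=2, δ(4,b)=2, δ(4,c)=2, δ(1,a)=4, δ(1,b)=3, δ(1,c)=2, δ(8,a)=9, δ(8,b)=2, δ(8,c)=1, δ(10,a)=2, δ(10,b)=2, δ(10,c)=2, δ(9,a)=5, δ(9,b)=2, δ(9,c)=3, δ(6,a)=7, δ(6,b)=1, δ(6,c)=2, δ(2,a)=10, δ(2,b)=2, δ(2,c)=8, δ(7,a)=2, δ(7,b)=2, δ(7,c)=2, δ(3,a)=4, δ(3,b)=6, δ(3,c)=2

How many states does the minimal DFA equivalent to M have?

4

All states are reachable from the start state.
Initial partition by acceptance: {1,3,5,6,8,9} | {2,4,7,10}.
Split {1,3,5,6,8,9} by δ(·,a) → {1,3,6} and {5,8,9}.
On input c, block {2,4,7,10} splits into {4,7,10} and {2}.
Stable partition: {1,3,6} | {4,7,10} | {5,8,9} | {2} — 4 equivalence classes.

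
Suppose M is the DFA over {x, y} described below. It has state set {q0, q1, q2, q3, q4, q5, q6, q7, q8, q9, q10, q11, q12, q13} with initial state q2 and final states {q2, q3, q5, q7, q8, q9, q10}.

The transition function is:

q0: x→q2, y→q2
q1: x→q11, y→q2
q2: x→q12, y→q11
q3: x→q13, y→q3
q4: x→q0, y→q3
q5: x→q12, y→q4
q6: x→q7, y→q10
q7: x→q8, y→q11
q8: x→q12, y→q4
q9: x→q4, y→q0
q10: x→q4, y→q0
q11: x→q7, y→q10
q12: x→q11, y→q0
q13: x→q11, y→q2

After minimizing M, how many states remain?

States {q1,q5,q6,q9} cannot be reached from the start state, so discard them.
Initial partition by acceptance: {q2,q3,q7,q8,q10} | {q0,q4,q11,q12,q13}.
Split {q2,q3,q7,q8,q10} by δ(·,x) → {q2,q3,q8,q10} and {q7}.
Refine {q2,q3,q8,q10} on symbol y: members go to different blocks, giving {q2,q8,q10} and {q3}.
Split {q0,q4,q11,q12,q13} by δ(·,x) → {q4,q12,q13} and {q0} and {q11}.
Refine {q2,q8,q10} on symbol y: members go to different blocks, giving {q2} and {q8} and {q10}.
Split {q4,q12,q13} by δ(·,x) → {q12,q13} and {q4}.
On input y, block {q12,q13} splits into {q12} and {q13}.
The partition is now stable with 10 blocks: {q2} | {q12} | {q7} | {q3} | {q0} | {q11} | {q8} | {q10} | {q4} | {q13}.

10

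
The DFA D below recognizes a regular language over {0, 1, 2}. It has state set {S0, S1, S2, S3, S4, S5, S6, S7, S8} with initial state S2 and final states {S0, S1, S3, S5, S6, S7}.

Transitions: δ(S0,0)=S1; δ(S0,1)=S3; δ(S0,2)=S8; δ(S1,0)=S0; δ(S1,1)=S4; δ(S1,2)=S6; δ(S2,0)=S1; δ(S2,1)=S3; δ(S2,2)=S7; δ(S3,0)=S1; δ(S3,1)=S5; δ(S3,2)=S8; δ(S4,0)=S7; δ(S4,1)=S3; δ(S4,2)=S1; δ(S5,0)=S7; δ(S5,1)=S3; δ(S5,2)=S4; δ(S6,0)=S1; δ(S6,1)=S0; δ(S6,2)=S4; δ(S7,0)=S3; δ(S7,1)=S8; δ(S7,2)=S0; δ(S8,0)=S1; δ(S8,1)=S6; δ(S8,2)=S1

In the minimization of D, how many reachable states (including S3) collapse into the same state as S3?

4

All states are reachable from the start state.
Start with accepting vs non-accepting: {S0,S1,S3,S5,S6,S7} | {S2,S4,S8}.
Refine {S0,S1,S3,S5,S6,S7} on symbol 1: members go to different blocks, giving {S0,S3,S5,S6} and {S1,S7}.
No further refinement is possible. Final partition (3 blocks): {S0,S3,S5,S6} | {S2,S4,S8} | {S1,S7}.
The equivalence class containing S3 is {S0,S3,S5,S6}, of size 4.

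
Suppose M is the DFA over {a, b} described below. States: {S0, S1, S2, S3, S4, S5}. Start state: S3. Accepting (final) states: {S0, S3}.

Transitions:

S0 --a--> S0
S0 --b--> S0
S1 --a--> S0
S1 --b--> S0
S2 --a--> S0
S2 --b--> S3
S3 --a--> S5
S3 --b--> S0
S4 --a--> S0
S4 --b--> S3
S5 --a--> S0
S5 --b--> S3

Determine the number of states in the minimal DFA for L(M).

3

States {S1,S2,S4} cannot be reached from the start state, so discard them.
Start with accepting vs non-accepting: {S0,S3} | {S5}.
Split {S0,S3} by δ(·,a) → {S0} and {S3}.
The partition is now stable with 3 blocks: {S0} | {S5} | {S3}.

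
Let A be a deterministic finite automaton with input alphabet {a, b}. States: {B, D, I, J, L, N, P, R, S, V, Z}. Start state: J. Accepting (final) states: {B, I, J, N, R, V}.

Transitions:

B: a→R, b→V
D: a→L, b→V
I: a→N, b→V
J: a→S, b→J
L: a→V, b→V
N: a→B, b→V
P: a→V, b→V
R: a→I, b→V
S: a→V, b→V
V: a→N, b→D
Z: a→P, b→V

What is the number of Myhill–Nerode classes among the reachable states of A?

Reachable states from the start: {B,D,I,J,L,N,R,S,V}. Unreachable: {P,Z} — drop them.
Initial partition by acceptance: {B,I,J,N,R,V} | {D,L,S}.
Split {B,I,J,N,R,V} by δ(·,a) → {B,I,N,R,V} and {J}.
Refine {B,I,N,R,V} on symbol b: members go to different blocks, giving {B,I,N,R} and {V}.
On input a, block {D,L,S} splits into {L,S} and {D}.
Stable partition: {B,I,N,R} | {L,S} | {J} | {V} | {D} — 5 equivalence classes.

5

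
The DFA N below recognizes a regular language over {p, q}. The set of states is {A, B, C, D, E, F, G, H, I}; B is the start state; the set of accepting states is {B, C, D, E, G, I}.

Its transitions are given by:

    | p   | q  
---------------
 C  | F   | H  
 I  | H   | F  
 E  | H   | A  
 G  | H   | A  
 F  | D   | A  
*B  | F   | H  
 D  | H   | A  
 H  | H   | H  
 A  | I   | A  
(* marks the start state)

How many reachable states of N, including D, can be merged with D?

2

Reachable states from the start: {A,B,D,F,H,I}. Unreachable: {C,E,G} — drop them.
Start with accepting vs non-accepting: {B,D,I} | {A,F,H}.
Split {A,F,H} by δ(·,p) → {A,F} and {H}.
Split {B,D,I} by δ(·,p) → {D,I} and {B}.
No further refinement is possible. Final partition (4 blocks): {D,I} | {A,F} | {H} | {B}.
State D belongs to the block {D,I}, which has 2 states.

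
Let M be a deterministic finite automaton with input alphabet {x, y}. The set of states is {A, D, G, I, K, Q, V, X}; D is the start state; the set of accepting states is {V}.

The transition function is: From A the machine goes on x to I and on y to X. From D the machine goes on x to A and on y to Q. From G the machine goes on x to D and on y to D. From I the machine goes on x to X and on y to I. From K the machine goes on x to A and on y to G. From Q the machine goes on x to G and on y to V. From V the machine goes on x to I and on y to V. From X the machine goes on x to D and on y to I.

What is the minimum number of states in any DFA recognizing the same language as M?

7

First remove the unreachable states {K}; 7 states remain.
P0 = {V} | {A,D,G,I,Q,X}.
Split {A,D,G,I,Q,X} by δ(·,y) → {A,D,G,I,X} and {Q}.
On input y, block {A,D,G,I,X} splits into {A,G,I,X} and {D}.
On input x, block {A,G,I,X} splits into {G,X} and {A,I}.
Refine {G,X} on symbol y: members go to different blocks, giving {G} and {X}.
Split {A,I} by δ(·,x) → {I} and {A}.
No further refinement is possible. Final partition (7 blocks): {V} | {G} | {Q} | {D} | {I} | {X} | {A}.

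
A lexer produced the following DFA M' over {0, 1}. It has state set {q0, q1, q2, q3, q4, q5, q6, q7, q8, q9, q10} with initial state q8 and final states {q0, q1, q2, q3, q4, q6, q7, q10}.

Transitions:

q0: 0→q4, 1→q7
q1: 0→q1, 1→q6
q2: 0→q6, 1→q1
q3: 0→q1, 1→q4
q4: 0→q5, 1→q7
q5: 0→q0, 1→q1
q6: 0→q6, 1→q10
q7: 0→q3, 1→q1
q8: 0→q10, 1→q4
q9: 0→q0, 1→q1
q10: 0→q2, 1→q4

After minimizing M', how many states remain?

10

States {q9} cannot be reached from the start state, so discard them.
Start with accepting vs non-accepting: {q0,q1,q2,q3,q4,q6,q7,q10} | {q5,q8}.
Split {q0,q1,q2,q3,q4,q6,q7,q10} by δ(·,0) → {q0,q1,q2,q3,q6,q7,q10} and {q4}.
Split {q0,q1,q2,q3,q6,q7,q10} by δ(·,0) → {q1,q2,q3,q6,q7,q10} and {q0}.
Refine {q1,q2,q3,q6,q7,q10} on symbol 1: members go to different blocks, giving {q1,q2,q6,q7} and {q3,q10}.
On input 0, block {q1,q2,q6,q7} splits into {q1,q2,q6} and {q7}.
Split {q1,q2,q6} by δ(·,1) → {q1,q2} and {q6}.
On input 0, block {q1,q2} splits into {q1} and {q2}.
Refine {q5,q8} on symbol 0: members go to different blocks, giving {q5} and {q8}.
On input 0, block {q3,q10} splits into {q3} and {q10}.
No further refinement is possible. Final partition (10 blocks): {q1} | {q5} | {q4} | {q0} | {q3} | {q7} | {q6} | {q2} | {q8} | {q10}.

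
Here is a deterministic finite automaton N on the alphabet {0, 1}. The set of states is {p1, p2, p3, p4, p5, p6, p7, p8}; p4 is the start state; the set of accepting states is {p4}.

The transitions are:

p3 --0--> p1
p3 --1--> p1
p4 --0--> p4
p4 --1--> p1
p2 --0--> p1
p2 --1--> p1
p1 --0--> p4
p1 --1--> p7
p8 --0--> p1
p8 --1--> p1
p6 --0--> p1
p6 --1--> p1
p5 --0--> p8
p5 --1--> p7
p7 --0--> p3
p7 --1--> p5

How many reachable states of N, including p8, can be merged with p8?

2

Reachable states from the start: {p1,p3,p4,p5,p7,p8}. Unreachable: {p2,p6} — drop them.
P0 = {p4} | {p1,p3,p5,p7,p8}.
Refine {p1,p3,p5,p7,p8} on symbol 0: members go to different blocks, giving {p3,p5,p7,p8} and {p1}.
On input 0, block {p3,p5,p7,p8} splits into {p3,p8} and {p5,p7}.
Stable partition: {p4} | {p3,p8} | {p1} | {p5,p7} — 4 equivalence classes.
The equivalence class containing p8 is {p3,p8}, of size 2.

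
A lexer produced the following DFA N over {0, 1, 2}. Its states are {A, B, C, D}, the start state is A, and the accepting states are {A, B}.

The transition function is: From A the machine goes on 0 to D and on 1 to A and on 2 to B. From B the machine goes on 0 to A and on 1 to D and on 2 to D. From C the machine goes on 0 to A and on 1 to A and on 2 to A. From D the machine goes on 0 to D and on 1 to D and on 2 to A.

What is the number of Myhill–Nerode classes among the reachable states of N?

3

States {C} cannot be reached from the start state, so discard them.
P0 = {A,B} | {D}.
On input 0, block {A,B} splits into {A} and {B}.
No further refinement is possible. Final partition (3 blocks): {A} | {D} | {B}.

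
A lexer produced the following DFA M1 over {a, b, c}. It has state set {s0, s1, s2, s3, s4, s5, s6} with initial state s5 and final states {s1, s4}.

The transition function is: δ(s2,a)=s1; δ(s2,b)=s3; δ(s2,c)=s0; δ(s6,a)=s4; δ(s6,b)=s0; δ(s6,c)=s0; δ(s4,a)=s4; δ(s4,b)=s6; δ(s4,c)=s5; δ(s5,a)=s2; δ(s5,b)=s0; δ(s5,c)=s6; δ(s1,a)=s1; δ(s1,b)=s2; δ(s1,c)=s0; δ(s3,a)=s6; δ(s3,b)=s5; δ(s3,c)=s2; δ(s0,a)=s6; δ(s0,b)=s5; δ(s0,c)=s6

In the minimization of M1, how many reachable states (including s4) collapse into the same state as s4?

2

Every state is reachable, so we keep all 7.
P0 = {s1,s4} | {s0,s2,s3,s5,s6}.
On input a, block {s0,s2,s3,s5,s6} splits into {s0,s3,s5} and {s2,s6}.
Stable partition: {s1,s4} | {s0,s3,s5} | {s2,s6} — 3 equivalence classes.
The equivalence class containing s4 is {s1,s4}, of size 2.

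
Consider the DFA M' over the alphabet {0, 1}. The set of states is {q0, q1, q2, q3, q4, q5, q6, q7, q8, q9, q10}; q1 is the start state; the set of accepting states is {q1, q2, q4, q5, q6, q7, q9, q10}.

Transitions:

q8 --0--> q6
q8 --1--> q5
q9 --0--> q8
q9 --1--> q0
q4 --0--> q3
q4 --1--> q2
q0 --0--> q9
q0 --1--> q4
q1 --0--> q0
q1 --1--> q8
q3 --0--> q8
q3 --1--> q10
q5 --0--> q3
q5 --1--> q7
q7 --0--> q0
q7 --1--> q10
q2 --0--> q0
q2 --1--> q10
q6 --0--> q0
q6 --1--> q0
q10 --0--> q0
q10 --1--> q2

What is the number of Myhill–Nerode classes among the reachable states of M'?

5

Every state is reachable, so we keep all 11.
Initial partition by acceptance: {q1,q2,q4,q5,q6,q7,q9,q10} | {q0,q3,q8}.
Refine {q1,q2,q4,q5,q6,q7,q9,q10} on symbol 1: members go to different blocks, giving {q2,q4,q5,q7,q10} and {q1,q6,q9}.
Split {q0,q3,q8} by δ(·,0) → {q0,q8} and {q3}.
Refine {q2,q4,q5,q7,q10} on symbol 0: members go to different blocks, giving {q2,q7,q10} and {q4,q5}.
The partition is now stable with 5 blocks: {q2,q7,q10} | {q0,q8} | {q1,q6,q9} | {q3} | {q4,q5}.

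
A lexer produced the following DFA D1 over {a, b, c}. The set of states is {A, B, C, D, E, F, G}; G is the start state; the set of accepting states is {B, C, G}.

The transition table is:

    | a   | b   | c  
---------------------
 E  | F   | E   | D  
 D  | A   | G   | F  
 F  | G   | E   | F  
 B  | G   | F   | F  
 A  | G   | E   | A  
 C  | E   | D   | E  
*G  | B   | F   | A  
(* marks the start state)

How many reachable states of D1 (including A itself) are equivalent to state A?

2

Reachable states from the start: {A,B,D,E,F,G}. Unreachable: {C} — drop them.
Initial partition by acceptance: {B,G} | {A,D,E,F}.
Split {A,D,E,F} by δ(·,a) → {A,F} and {D,E}.
On input b, block {D,E} splits into {D} and {E}.
Stable partition: {B,G} | {A,F} | {D} | {E} — 4 equivalence classes.
The equivalence class containing A is {A,F}, of size 2.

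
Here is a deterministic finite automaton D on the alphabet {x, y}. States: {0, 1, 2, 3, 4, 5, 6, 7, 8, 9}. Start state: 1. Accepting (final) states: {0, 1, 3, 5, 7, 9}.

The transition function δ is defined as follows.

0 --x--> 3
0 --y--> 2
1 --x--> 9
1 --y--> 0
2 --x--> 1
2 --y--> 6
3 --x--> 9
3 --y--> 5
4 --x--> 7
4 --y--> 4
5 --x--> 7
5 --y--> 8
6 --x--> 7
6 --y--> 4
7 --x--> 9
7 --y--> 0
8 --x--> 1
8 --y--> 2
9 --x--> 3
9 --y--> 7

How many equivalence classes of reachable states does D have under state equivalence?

P0 = {0,1,3,5,7,9} | {2,4,6,8}.
Split {0,1,3,5,7,9} by δ(·,y) → {1,3,7,9} and {0,5}.
On input y, block {1,3,7,9} splits into {1,3,7} and {9}.
Stable partition: {1,3,7} | {2,4,6,8} | {0,5} | {9} — 4 equivalence classes.

4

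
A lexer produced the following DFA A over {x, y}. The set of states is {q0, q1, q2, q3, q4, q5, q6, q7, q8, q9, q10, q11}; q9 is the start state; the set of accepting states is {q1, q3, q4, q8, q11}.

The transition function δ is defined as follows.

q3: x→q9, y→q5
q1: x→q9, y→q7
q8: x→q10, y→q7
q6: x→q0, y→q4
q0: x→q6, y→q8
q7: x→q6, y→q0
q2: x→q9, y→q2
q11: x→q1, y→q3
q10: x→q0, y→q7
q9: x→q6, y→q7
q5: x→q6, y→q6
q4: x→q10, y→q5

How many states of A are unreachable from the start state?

4

No path from q9 leads to q1, q2, q3, q11; the other 8 states are all reachable.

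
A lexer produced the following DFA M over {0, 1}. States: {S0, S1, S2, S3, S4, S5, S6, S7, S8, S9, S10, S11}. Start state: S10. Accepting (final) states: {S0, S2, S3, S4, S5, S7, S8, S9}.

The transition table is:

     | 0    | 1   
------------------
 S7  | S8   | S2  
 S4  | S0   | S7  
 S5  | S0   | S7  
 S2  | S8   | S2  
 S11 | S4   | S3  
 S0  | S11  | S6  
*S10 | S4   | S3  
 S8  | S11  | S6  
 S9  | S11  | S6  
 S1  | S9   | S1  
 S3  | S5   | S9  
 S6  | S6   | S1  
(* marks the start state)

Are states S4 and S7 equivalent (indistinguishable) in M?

Yes

Initial partition by acceptance: {S0,S2,S3,S4,S5,S7,S8,S9} | {S1,S6,S10,S11}.
Refine {S0,S2,S3,S4,S5,S7,S8,S9} on symbol 0: members go to different blocks, giving {S2,S3,S4,S5,S7} and {S0,S8,S9}.
Split {S2,S3,S4,S5,S7} by δ(·,0) → {S2,S4,S5,S7} and {S3}.
On input 0, block {S1,S6,S10,S11} splits into {S10,S11} and {S1} and {S6}.
No further refinement is possible. Final partition (6 blocks): {S2,S4,S5,S7} | {S10,S11} | {S0,S8,S9} | {S3} | {S1} | {S6}.
S4 and S7 lie in the same block of the stable partition, so they are equivalent — no string distinguishes them.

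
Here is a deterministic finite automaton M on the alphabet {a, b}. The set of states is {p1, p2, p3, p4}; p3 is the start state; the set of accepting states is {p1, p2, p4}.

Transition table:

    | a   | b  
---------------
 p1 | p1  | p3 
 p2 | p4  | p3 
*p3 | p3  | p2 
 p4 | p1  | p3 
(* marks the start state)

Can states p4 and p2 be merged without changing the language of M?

Every state is reachable, so we keep all 4.
Start with accepting vs non-accepting: {p1,p2,p4} | {p3}.
Stable partition: {p1,p2,p4} | {p3} — 2 equivalence classes.
p4 and p2 lie in the same block of the stable partition, so they are equivalent — no string distinguishes them.

Yes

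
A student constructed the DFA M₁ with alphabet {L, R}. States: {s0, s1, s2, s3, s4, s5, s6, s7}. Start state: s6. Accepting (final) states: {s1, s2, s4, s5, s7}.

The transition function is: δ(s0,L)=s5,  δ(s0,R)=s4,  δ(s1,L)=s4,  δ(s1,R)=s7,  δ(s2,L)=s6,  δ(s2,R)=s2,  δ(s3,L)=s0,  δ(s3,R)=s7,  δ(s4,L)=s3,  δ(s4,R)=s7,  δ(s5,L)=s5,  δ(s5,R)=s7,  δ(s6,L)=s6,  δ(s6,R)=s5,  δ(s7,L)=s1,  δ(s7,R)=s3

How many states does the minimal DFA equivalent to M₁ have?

7

States {s2} cannot be reached from the start state, so discard them.
Start with accepting vs non-accepting: {s1,s4,s5,s7} | {s0,s3,s6}.
Split {s1,s4,s5,s7} by δ(·,L) → {s1,s5,s7} and {s4}.
Split {s1,s5,s7} by δ(·,L) → {s5,s7} and {s1}.
Refine {s5,s7} on symbol L: members go to different blocks, giving {s5} and {s7}.
Refine {s0,s3,s6} on symbol L: members go to different blocks, giving {s3,s6} and {s0}.
Refine {s3,s6} on symbol L: members go to different blocks, giving {s3} and {s6}.
No further refinement is possible. Final partition (7 blocks): {s5} | {s3} | {s4} | {s1} | {s7} | {s0} | {s6}.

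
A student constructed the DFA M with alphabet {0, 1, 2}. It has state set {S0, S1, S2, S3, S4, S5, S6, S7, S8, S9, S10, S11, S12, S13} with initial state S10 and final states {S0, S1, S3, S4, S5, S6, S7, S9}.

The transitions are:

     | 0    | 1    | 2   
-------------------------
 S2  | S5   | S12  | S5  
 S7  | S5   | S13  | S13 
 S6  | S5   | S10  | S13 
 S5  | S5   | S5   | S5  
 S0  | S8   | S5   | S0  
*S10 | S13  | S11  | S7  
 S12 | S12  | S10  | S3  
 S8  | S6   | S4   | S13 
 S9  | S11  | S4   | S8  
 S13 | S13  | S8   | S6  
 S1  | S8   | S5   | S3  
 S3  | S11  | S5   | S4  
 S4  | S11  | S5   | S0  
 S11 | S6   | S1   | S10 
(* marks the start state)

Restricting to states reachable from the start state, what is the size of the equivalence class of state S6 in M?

2

Reachable states from the start: {S0,S1,S3,S4,S5,S6,S7,S8,S10,S11,S13}. Unreachable: {S2,S9,S12} — drop them.
P0 = {S0,S1,S3,S4,S5,S6,S7} | {S8,S10,S11,S13}.
On input 0, block {S0,S1,S3,S4,S5,S6,S7} splits into {S0,S1,S3,S4} and {S5,S6,S7}.
On input 0, block {S8,S10,S11,S13} splits into {S8,S11} and {S10,S13}.
Refine {S5,S6,S7} on symbol 1: members go to different blocks, giving {S6,S7} and {S5}.
No further refinement is possible. Final partition (5 blocks): {S0,S1,S3,S4} | {S8,S11} | {S6,S7} | {S10,S13} | {S5}.
The equivalence class containing S6 is {S6,S7}, of size 2.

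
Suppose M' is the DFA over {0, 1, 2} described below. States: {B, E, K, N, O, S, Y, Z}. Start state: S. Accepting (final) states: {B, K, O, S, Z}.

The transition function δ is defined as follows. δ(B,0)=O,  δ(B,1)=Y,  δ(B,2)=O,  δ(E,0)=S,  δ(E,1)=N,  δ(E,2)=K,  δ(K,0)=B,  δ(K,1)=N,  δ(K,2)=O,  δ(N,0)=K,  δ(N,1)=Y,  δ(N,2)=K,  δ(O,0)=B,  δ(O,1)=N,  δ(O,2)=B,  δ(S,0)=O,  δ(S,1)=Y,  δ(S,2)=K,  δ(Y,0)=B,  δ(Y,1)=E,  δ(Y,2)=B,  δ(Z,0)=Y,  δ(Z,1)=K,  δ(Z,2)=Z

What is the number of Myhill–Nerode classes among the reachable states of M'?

States {Z} cannot be reached from the start state, so discard them.
Initial partition by acceptance: {B,K,O,S} | {E,N,Y}.
No further refinement is possible. Final partition (2 blocks): {B,K,O,S} | {E,N,Y}.

2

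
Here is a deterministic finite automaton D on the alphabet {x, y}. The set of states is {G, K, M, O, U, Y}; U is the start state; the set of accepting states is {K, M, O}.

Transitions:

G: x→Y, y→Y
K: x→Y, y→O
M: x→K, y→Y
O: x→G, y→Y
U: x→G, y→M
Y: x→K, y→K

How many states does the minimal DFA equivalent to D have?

6

Every state is reachable, so we keep all 6.
P0 = {K,M,O} | {G,U,Y}.
On input x, block {K,M,O} splits into {K,O} and {M}.
Split {K,O} by δ(·,y) → {K} and {O}.
Refine {G,U,Y} on symbol x: members go to different blocks, giving {G,U} and {Y}.
On input x, block {G,U} splits into {G} and {U}.
Stable partition: {K} | {G} | {M} | {O} | {Y} | {U} — 6 equivalence classes.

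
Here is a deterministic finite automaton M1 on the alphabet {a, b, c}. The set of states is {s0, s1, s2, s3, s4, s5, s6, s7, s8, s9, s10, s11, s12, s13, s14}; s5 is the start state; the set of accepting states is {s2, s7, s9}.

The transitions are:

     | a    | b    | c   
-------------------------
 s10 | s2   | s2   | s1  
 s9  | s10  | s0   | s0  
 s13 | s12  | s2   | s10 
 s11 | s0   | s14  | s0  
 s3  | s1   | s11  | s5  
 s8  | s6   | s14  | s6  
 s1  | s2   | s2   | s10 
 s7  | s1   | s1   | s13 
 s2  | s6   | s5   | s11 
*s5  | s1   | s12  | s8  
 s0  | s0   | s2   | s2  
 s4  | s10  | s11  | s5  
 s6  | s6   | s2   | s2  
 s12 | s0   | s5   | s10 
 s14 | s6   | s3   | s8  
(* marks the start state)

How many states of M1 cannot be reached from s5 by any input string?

4

Starting at s5 and following transitions, the reachable set is {s0, s1, s2, s3, s5, s6, s8, s10, s11, s12, s14}. That leaves s4, s7, s9, s13 unreachable — 4 in total.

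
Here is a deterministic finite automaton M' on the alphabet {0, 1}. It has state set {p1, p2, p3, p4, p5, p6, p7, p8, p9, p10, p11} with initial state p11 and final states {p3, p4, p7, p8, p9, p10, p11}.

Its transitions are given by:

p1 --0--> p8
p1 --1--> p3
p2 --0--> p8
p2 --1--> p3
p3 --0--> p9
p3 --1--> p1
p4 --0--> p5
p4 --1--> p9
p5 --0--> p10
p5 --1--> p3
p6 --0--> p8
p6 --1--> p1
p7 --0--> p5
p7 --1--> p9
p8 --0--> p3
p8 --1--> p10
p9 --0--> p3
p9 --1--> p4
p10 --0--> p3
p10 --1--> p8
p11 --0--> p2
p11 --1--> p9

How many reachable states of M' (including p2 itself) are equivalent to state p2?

3

States {p6,p7} cannot be reached from the start state, so discard them.
Start with accepting vs non-accepting: {p3,p4,p8,p9,p10,p11} | {p1,p2,p5}.
On input 0, block {p3,p4,p8,p9,p10,p11} splits into {p3,p8,p9,p10} and {p4,p11}.
On input 1, block {p3,p8,p9,p10} splits into {p8,p10} and {p3} and {p9}.
The partition is now stable with 5 blocks: {p8,p10} | {p1,p2,p5} | {p4,p11} | {p3} | {p9}.
The equivalence class containing p2 is {p1,p2,p5}, of size 3.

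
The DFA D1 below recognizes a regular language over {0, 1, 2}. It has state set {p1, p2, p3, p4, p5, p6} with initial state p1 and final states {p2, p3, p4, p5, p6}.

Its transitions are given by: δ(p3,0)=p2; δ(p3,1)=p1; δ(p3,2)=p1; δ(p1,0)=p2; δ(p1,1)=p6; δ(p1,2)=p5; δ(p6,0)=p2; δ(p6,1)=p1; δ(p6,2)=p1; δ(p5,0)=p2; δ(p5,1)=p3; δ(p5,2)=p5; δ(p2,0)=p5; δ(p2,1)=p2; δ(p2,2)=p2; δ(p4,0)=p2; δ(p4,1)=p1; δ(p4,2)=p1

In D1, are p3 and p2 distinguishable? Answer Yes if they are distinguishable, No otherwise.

States {p4} cannot be reached from the start state, so discard them.
Start with accepting vs non-accepting: {p2,p3,p5,p6} | {p1}.
Refine {p2,p3,p5,p6} on symbol 1: members go to different blocks, giving {p2,p5} and {p3,p6}.
Split {p2,p5} by δ(·,1) → {p2} and {p5}.
No further refinement is possible. Final partition (4 blocks): {p2} | {p1} | {p3,p6} | {p5}.
p3 and p2 end up in different blocks, so they are distinguishable. For instance, the string '1' is accepted from only p2.

Yes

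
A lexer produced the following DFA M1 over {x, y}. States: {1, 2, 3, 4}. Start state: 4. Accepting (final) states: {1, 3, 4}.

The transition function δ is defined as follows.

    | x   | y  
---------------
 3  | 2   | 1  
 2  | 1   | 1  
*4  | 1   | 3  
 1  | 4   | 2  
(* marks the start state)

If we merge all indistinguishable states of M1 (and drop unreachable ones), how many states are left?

All states are reachable from the start state.
P0 = {1,3,4} | {2}.
On input x, block {1,3,4} splits into {1,4} and {3}.
Refine {1,4} on symbol y: members go to different blocks, giving {1} and {4}.
No further refinement is possible. Final partition (4 blocks): {1} | {2} | {3} | {4}.

4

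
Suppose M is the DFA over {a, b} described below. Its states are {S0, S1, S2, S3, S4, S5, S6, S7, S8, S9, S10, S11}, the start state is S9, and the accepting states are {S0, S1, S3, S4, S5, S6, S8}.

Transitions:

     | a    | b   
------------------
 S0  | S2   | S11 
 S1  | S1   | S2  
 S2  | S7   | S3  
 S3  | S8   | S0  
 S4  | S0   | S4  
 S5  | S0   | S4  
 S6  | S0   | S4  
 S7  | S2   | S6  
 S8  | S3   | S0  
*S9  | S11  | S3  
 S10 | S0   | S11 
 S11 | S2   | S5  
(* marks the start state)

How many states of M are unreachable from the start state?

BFS from S9 reaches {S0, S2, S3, S4, S5, S6, S7, S8, S9, S11}; the 2 state(s) S1, S10 are never visited.

2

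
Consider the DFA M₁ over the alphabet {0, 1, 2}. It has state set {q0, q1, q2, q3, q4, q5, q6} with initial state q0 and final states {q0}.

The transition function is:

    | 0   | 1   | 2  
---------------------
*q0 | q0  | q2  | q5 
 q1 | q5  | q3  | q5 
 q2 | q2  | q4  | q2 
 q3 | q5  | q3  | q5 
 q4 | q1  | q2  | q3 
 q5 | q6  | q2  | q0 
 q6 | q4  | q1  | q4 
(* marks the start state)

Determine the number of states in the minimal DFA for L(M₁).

P0 = {q0} | {q1,q2,q3,q4,q5,q6}.
Refine {q1,q2,q3,q4,q5,q6} on symbol 2: members go to different blocks, giving {q1,q2,q3,q4,q6} and {q5}.
Refine {q1,q2,q3,q4,q6} on symbol 0: members go to different blocks, giving {q2,q4,q6} and {q1,q3}.
On input 0, block {q2,q4,q6} splits into {q2,q6} and {q4}.
Refine {q2,q6} on symbol 0: members go to different blocks, giving {q2} and {q6}.
No further refinement is possible. Final partition (6 blocks): {q0} | {q2} | {q5} | {q1,q3} | {q4} | {q6}.

6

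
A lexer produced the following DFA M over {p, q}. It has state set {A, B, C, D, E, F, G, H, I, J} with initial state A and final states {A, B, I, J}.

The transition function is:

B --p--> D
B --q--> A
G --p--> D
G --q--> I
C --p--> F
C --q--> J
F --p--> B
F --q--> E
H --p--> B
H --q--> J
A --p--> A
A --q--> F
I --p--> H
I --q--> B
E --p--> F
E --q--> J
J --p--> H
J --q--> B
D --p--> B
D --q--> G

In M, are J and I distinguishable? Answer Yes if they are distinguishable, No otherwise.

No

First remove the unreachable states {C}; 9 states remain.
Start with accepting vs non-accepting: {A,B,I,J} | {D,E,F,G,H}.
Refine {A,B,I,J} on symbol p: members go to different blocks, giving {B,I,J} and {A}.
Refine {B,I,J} on symbol q: members go to different blocks, giving {I,J} and {B}.
On input p, block {D,E,F,G,H} splits into {D,F,H} and {E,G}.
On input q, block {D,F,H} splits into {D,F} and {H}.
Stable partition: {I,J} | {D,F} | {A} | {B} | {E,G} | {H} — 6 equivalence classes.
J and I lie in the same block of the stable partition, so they are equivalent — no string distinguishes them.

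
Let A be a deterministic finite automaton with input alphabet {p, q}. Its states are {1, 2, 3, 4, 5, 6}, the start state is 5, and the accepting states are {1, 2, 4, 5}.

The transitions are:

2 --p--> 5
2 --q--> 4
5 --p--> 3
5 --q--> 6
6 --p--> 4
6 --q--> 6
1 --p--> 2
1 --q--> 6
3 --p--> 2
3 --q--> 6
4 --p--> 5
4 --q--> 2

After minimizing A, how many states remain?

Reachable states from the start: {2,3,4,5,6}. Unreachable: {1} — drop them.
P0 = {2,4,5} | {3,6}.
Refine {2,4,5} on symbol p: members go to different blocks, giving {2,4} and {5}.
No further refinement is possible. Final partition (3 blocks): {2,4} | {3,6} | {5}.

3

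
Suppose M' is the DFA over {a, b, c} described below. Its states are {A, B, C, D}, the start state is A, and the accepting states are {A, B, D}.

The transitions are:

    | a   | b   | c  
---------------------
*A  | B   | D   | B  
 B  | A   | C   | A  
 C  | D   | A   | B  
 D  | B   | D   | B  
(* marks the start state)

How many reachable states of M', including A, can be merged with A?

2

All states are reachable from the start state.
Initial partition by acceptance: {A,B,D} | {C}.
On input b, block {A,B,D} splits into {A,D} and {B}.
No further refinement is possible. Final partition (3 blocks): {A,D} | {C} | {B}.
State A belongs to the block {A,D}, which has 2 states.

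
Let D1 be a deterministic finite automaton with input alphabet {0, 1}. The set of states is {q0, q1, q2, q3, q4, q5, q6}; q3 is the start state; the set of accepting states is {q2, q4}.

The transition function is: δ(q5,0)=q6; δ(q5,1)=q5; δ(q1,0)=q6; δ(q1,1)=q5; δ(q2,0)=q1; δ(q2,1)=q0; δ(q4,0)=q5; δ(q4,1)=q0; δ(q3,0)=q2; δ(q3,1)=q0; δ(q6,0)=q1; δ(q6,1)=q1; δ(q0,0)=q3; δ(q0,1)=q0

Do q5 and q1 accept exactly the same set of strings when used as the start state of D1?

Yes

States {q4} cannot be reached from the start state, so discard them.
Initial partition by acceptance: {q2} | {q0,q1,q3,q5,q6}.
Refine {q0,q1,q3,q5,q6} on symbol 0: members go to different blocks, giving {q0,q1,q5,q6} and {q3}.
Split {q0,q1,q5,q6} by δ(·,0) → {q1,q5,q6} and {q0}.
Stable partition: {q2} | {q1,q5,q6} | {q3} | {q0} — 4 equivalence classes.
q5 and q1 lie in the same block of the stable partition, so they are equivalent — no string distinguishes them.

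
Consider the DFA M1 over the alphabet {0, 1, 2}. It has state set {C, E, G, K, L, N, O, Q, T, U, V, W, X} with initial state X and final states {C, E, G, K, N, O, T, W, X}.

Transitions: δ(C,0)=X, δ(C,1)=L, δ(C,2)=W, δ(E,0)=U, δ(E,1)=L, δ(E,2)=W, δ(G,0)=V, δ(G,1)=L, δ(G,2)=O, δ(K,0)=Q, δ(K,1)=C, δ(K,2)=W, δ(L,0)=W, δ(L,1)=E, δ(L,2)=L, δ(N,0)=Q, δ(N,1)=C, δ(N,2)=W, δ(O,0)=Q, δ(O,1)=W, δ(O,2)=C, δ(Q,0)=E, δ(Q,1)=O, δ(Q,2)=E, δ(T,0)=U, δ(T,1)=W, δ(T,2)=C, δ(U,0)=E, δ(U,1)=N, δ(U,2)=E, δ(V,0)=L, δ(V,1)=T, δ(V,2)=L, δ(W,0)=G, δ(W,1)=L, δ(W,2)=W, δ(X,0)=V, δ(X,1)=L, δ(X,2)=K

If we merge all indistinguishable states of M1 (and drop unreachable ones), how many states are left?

Initial partition by acceptance: {C,E,G,K,N,O,T,W,X} | {L,Q,U,V}.
Split {C,E,G,K,N,O,T,W,X} by δ(·,0) → {E,G,K,N,O,T,X} and {C,W}.
Split {E,G,K,N,O,T,X} by δ(·,1) → {K,N,O,T} and {E,G,X}.
Refine {L,Q,U,V} on symbol 0: members go to different blocks, giving {Q,U} and {V} and {L}.
On input 0, block {E,G,X} splits into {G,X} and {E}.
No further refinement is possible. Final partition (7 blocks): {K,N,O,T} | {Q,U} | {C,W} | {G,X} | {V} | {L} | {E}.

7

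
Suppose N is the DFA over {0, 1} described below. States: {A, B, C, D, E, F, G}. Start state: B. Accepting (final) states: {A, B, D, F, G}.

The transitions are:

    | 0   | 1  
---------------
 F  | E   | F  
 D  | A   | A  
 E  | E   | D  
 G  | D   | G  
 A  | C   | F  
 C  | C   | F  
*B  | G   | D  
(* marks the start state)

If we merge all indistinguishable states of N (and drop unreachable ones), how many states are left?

All states are reachable from the start state.
P0 = {A,B,D,F,G} | {C,E}.
On input 0, block {A,B,D,F,G} splits into {B,D,G} and {A,F}.
On input 0, block {B,D,G} splits into {B,G} and {D}.
Refine {B,G} on symbol 0: members go to different blocks, giving {B} and {G}.
On input 1, block {C,E} splits into {C} and {E}.
Refine {A,F} on symbol 0: members go to different blocks, giving {A} and {F}.
Stable partition: {B} | {C} | {A} | {D} | {G} | {E} | {F} — 7 equivalence classes.

7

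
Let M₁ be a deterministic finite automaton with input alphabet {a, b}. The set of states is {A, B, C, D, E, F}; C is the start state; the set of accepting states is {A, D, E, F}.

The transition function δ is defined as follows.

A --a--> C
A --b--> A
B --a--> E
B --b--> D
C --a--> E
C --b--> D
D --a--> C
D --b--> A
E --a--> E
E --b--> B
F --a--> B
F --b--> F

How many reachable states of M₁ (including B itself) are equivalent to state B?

States {F} cannot be reached from the start state, so discard them.
Start with accepting vs non-accepting: {A,D,E} | {B,C}.
Split {A,D,E} by δ(·,a) → {A,D} and {E}.
The partition is now stable with 3 blocks: {A,D} | {B,C} | {E}.
The equivalence class containing B is {B,C}, of size 2.

2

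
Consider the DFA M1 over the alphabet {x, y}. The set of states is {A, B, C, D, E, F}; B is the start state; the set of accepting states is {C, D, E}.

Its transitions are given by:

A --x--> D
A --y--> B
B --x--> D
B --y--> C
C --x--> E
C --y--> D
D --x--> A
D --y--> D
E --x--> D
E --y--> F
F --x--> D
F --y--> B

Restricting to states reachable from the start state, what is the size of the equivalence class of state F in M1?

2

Every state is reachable, so we keep all 6.
Start with accepting vs non-accepting: {C,D,E} | {A,B,F}.
Split {C,D,E} by δ(·,x) → {C,E} and {D}.
On input x, block {C,E} splits into {C} and {E}.
Split {A,B,F} by δ(·,y) → {A,F} and {B}.
The partition is now stable with 5 blocks: {C} | {A,F} | {D} | {E} | {B}.
The equivalence class containing F is {A,F}, of size 2.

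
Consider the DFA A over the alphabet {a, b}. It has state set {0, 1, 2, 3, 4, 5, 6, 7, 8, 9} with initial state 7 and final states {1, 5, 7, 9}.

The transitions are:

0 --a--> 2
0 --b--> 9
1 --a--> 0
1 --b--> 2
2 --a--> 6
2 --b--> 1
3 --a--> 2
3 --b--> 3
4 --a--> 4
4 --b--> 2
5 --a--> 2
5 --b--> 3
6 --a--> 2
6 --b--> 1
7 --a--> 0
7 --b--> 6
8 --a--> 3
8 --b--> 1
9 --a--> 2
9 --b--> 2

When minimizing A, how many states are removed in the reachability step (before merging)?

4

BFS from 7 reaches {0, 1, 2, 6, 7, 9}; the 4 state(s) 3, 4, 5, 8 are never visited.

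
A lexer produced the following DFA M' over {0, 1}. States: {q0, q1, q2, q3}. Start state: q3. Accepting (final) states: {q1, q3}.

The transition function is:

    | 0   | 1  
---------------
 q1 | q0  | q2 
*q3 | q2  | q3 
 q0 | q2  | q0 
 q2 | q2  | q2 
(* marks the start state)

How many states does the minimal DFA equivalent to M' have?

First remove the unreachable states {q0,q1}; 2 states remain.
Start with accepting vs non-accepting: {q3} | {q2}.
No further refinement is possible. Final partition (2 blocks): {q3} | {q2}.

2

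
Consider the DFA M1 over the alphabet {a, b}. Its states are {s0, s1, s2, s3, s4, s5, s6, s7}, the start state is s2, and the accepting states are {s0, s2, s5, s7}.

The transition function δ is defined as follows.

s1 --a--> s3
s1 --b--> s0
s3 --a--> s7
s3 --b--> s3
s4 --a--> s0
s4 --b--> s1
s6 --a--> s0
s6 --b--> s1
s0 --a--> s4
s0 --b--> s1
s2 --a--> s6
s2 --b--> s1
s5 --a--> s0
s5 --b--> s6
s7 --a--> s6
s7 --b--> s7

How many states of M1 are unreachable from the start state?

No path from s2 leads to s5; the other 7 states are all reachable.

1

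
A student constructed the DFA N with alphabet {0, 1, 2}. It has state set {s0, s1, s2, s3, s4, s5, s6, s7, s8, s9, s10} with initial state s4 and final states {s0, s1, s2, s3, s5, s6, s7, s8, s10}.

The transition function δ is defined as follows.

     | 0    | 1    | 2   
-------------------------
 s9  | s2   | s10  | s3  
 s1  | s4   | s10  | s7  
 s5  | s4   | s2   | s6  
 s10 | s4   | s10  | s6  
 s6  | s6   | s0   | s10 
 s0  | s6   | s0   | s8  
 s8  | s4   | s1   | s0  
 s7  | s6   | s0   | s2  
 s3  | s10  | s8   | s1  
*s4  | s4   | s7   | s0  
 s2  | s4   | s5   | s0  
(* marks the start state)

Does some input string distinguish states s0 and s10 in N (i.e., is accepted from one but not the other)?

Yes

Reachable states from the start: {s0,s1,s2,s4,s5,s6,s7,s8,s10}. Unreachable: {s3,s9} — drop them.
Initial partition by acceptance: {s0,s1,s2,s5,s6,s7,s8,s10} | {s4}.
On input 0, block {s0,s1,s2,s5,s6,s7,s8,s10} splits into {s1,s2,s5,s8,s10} and {s0,s6,s7}.
Stable partition: {s1,s2,s5,s8,s10} | {s4} | {s0,s6,s7} — 3 equivalence classes.
s0 and s10 end up in different blocks, so they are distinguishable. For instance, the string '0' is accepted from only s0.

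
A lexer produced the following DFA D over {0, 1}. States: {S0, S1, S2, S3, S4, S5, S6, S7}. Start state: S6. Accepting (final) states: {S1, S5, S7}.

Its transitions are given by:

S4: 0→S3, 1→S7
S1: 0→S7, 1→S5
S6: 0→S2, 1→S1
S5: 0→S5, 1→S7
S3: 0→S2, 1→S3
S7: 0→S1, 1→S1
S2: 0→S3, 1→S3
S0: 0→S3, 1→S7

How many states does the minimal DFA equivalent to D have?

3

First remove the unreachable states {S0,S4}; 6 states remain.
P0 = {S1,S5,S7} | {S2,S3,S6}.
Refine {S2,S3,S6} on symbol 1: members go to different blocks, giving {S2,S3} and {S6}.
Stable partition: {S1,S5,S7} | {S2,S3} | {S6} — 3 equivalence classes.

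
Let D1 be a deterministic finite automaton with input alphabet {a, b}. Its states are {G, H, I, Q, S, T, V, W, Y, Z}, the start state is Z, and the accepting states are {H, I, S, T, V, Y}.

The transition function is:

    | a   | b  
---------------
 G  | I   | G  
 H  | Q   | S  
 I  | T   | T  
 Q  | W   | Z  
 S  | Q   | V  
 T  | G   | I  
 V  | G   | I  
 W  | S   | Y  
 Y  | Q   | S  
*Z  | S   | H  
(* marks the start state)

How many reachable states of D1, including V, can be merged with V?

All states are reachable from the start state.
Start with accepting vs non-accepting: {H,I,S,T,V,Y} | {G,Q,W,Z}.
On input a, block {H,I,S,T,V,Y} splits into {H,S,T,V,Y} and {I}.
Split {H,S,T,V,Y} by δ(·,b) → {H,S,Y} and {T,V}.
Refine {H,S,Y} on symbol b: members go to different blocks, giving {H,Y} and {S}.
Split {G,Q,W,Z} by δ(·,a) → {W,Z} and {G} and {Q}.
The partition is now stable with 7 blocks: {H,Y} | {W,Z} | {I} | {T,V} | {S} | {G} | {Q}.
State V belongs to the block {T,V}, which has 2 states.

2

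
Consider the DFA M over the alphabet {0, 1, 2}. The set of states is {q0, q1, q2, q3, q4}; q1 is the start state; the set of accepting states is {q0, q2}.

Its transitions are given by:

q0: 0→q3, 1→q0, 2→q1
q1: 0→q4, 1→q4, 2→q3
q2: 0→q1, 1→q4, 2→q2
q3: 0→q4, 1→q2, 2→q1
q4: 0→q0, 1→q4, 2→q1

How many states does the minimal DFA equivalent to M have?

Every state is reachable, so we keep all 5.
P0 = {q0,q2} | {q1,q3,q4}.
On input 1, block {q0,q2} splits into {q0} and {q2}.
On input 0, block {q1,q3,q4} splits into {q1,q3} and {q4}.
Refine {q1,q3} on symbol 1: members go to different blocks, giving {q1} and {q3}.
Stable partition: {q0} | {q1} | {q2} | {q4} | {q3} — 5 equivalence classes.

5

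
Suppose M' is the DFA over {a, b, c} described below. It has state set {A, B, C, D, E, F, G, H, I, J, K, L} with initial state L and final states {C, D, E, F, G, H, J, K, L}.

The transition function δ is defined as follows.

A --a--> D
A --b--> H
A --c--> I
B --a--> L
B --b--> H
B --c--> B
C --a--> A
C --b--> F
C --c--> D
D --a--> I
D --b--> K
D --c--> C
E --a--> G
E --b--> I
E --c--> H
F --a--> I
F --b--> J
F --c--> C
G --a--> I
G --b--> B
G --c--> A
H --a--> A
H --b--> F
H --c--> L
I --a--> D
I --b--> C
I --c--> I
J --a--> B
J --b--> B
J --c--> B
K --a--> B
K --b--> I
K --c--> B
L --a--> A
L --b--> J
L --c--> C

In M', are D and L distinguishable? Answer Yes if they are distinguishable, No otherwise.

Reachable states from the start: {A,B,C,D,F,H,I,J,K,L}. Unreachable: {E,G} — drop them.
P0 = {C,D,F,H,J,K,L} | {A,B,I}.
On input b, block {C,D,F,H,J,K,L} splits into {C,D,F,H,L} and {J,K}.
Refine {C,D,F,H,L} on symbol b: members go to different blocks, giving {D,F,L} and {C,H}.
No further refinement is possible. Final partition (4 blocks): {D,F,L} | {A,B,I} | {J,K} | {C,H}.
D and L lie in the same block of the stable partition, so they are equivalent — no string distinguishes them.

No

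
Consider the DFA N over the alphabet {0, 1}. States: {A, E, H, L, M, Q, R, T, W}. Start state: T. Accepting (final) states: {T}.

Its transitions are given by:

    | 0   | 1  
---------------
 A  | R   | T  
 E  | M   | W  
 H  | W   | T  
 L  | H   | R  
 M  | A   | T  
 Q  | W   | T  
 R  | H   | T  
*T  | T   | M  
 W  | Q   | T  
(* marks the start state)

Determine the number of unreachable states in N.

Starting at T and following transitions, the reachable set is {A, H, M, Q, R, T, W}. That leaves E, L unreachable — 2 in total.

2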